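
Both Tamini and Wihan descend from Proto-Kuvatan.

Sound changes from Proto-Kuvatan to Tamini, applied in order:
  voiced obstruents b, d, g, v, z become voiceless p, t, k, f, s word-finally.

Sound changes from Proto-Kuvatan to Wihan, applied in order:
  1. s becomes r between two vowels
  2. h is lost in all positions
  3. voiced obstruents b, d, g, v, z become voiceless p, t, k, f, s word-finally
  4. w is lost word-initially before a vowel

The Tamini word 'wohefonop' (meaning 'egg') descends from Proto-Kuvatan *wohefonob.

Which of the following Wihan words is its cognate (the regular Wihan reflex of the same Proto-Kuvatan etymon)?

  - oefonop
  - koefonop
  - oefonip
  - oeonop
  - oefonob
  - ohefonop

Wihan: start from *wohefonob.
  rule 1: no change — wohefonob
  rule 2 (h-loss): wohefonob → woefonob
  rule 3 (final devoicing): woefonob → woefonop
  rule 4 (glide loss): woefonop → oefonop
  ⇒ Wihan oefonop
The other candidates each miss or misapply at least one Wihan change.

oefonop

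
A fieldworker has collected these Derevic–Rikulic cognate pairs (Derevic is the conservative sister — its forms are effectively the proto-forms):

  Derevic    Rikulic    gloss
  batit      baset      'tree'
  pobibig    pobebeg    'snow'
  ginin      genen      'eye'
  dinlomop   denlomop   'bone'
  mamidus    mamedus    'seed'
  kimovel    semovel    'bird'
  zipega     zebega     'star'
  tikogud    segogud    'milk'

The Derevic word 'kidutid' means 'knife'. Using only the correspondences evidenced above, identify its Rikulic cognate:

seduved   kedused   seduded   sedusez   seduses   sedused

kimovel ~ semovel — Derevic k corresponds to Rikulic s word-initially before a front vowel.
batit ~ baset, pobibig ~ pobebeg — Derevic i corresponds to Rikulic e after a consonant, before a consonant other than r, m, n, p, b, f, v.
batit ~ baset — Derevic t corresponds to Rikulic s between vowels (before a front vowel).
Applying these to Derevic 'kidutid':
  kidutid → sidutid   (k→s word-initially before a front vowel)
  sidutid → sedutid   (i→e after a consonant, before a consonant other than r, m, n, p, b, f, v)
  sedutid → sedusid   (t→s between vowels (before a front vowel))
  sedusid → sedused   (i→e after a consonant, before a consonant other than r, m, n, p, b, f, v)
So the Rikulic cognate is 'sedused'.

sedused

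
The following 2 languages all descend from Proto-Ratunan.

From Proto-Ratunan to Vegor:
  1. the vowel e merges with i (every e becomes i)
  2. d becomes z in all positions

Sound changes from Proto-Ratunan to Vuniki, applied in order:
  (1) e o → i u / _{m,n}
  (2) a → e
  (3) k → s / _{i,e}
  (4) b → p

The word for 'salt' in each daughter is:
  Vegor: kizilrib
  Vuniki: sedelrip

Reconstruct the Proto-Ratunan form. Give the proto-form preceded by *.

Position 1: Vegor has k, Vuniki has s. Vegor preserves k here (none of its changes turn any other segment into k), so the proto-segment is *k.
Position 4: Vegor has i, Vuniki has e. Taking the neighbouring segments as reconstructed: Vegor i could go back to *e or *i; Vuniki e could go back to *a or *e — the one source consistent with every daughter is *e.
Continuing position by position gives *kedelrib; check it forward:
Vegor: start from *kedelrib.
  rule 1 (vowel merger): kedelrib → kidilrib
  rule 2 (unconditioned shift): kidilrib → kizilrib
  ⇒ Vegor kizilrib
Vuniki: *kedelrib
  kedelrib (rule 1 does not apply)
  kedelrib (rule 2 does not apply)
  kedelrib → sedelrib   [palatalisation]
  sedelrib → sedelrip   [unconditioned shift]
  giving Vuniki sedelrip.
*kedelrib is the unique common source.

*kedelrib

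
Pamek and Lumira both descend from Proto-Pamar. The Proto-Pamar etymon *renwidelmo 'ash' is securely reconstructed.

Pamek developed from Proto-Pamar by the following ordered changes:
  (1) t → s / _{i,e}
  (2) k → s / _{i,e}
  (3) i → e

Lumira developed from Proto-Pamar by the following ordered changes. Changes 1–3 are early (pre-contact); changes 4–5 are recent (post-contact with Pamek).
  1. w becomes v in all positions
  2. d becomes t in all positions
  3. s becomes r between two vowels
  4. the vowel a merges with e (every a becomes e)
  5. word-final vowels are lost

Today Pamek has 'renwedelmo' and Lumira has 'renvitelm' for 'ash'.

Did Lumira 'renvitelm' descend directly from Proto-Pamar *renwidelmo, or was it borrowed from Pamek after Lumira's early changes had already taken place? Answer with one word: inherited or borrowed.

inherited

If inherited, *renwidelmo would pass through all of Lumira's changes:
Lumira: *renwidelmo > renvidelmo > renvitelmo > renvitelm  (by unconditioned shift, unconditioned shift, apocope)
If borrowed from Pamek 'renwedelmo' after the early changes, it would undergo only the recent ones:
  rule 4 (vowel merger): no change (renwedelmo)
  rule 5 (apocope): renwedelmo → renwedelm
  ⇒ as a loan: renwedelm
Lumira 'renvitelm' matches the inherited outcome exactly, so it is an inherited cognate, not a loan.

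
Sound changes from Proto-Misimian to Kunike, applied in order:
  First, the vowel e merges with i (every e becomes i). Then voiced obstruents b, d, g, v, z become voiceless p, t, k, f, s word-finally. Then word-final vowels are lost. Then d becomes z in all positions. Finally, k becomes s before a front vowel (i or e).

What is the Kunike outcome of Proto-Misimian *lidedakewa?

lizizasiw

Kunike: start from *lidedakewa.
  rule 1 (vowel merger): lidedakewa → lididakiwa
  rule 2: no change — lididakiwa
  rule 3 (apocope): lididakiwa → lididakiw
  rule 4 (unconditioned shift): lididakiw → lizizakiw
  rule 5 (palatalisation): lizizakiw → lizizasiw
  ⇒ Kunike lizizasiw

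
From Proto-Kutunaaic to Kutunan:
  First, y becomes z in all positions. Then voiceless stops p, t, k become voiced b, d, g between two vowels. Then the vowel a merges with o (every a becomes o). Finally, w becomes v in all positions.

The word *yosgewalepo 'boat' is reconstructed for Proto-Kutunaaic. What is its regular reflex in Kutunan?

Kutunan: start from *yosgewalepo.
  rule 1 (unconditioned shift): yosgewalepo → zosgewalepo
  rule 2 (intervocalic voicing): zosgewalepo → zosgewalebo
  rule 3 (vowel merger): zosgewalebo → zosgewolebo
  rule 4 (unconditioned shift): zosgewolebo → zosgevolebo
  ⇒ Kutunan zosgevolebo

zosgevolebo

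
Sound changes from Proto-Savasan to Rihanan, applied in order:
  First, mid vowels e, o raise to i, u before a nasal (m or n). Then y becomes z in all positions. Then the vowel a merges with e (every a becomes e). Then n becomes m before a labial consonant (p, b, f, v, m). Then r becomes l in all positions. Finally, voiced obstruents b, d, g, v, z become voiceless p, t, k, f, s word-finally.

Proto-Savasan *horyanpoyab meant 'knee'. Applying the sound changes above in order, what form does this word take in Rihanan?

holzempozep

Rihanan: *horyanpoyab
  horyanpoyab (rule 1 does not apply)
  horyanpoyab → horzanpozab   [unconditioned shift]
  horzanpozab → horzenpozeb   [vowel merger]
  horzenpozeb → horzempozeb   [nasal place assimilation]
  horzempozeb → holzempozeb   [unconditioned shift]
  holzempozeb → holzempozep   [final devoicing]
  giving Rihanan holzempozep.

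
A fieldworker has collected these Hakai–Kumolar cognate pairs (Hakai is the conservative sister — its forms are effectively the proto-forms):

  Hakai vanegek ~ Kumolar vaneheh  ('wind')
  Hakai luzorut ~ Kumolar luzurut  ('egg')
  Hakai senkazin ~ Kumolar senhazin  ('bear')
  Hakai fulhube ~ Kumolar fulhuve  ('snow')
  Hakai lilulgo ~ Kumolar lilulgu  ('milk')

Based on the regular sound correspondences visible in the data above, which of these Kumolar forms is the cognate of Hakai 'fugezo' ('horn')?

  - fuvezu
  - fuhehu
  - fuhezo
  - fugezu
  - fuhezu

fuhezu

vanegek ~ vaneheh — Hakai g corresponds to Kumolar h between vowels (before a front vowel).
lilulgo ~ lilulgu — Hakai o corresponds to Kumolar u word-finally.
Applying these to Hakai 'fugezo':
  fugezo → fuhezo   (g→h between vowels (before a front vowel))
  fuhezo → fuhezu   (o→u word-finally)
So the Kumolar cognate is 'fuhezu'.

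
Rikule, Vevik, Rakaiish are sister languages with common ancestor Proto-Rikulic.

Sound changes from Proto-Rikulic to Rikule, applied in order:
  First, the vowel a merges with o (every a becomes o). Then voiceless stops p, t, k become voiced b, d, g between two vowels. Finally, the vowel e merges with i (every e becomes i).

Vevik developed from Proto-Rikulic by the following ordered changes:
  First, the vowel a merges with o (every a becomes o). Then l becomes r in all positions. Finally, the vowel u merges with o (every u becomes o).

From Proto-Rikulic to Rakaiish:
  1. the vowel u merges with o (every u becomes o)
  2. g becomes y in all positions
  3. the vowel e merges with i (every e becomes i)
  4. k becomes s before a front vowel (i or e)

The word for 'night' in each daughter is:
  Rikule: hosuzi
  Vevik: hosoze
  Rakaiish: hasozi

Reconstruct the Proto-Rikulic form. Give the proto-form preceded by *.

*hasuze

Position 4: Rikule has u, Vevik has o, Rakaiish has o. Rikule preserves u here (none of its changes turn any other segment into u), so the proto-segment is *u.
Position 2: Rikule has o, Vevik has o, Rakaiish has a. Rakaiish preserves a here (none of its changes turn any other segment into a), so the proto-segment is *a.
Verify the candidate proto-form against each daughter:
Rikule: start from *hasuze.
  rule 1 (vowel merger): hasuze → hosuze
  rule 2: no change — hosuze
  rule 3 (vowel merger): hosuze → hosuzi
  ⇒ Rikule hosuzi
Vevik: *hasuze > hosuze > hosoze  (by vowel merger, vowel merger)
Rakaiish: *hasuze > hasoze > hasozi  (by vowel merger, vowel merger)
*hasuze is the unique common source.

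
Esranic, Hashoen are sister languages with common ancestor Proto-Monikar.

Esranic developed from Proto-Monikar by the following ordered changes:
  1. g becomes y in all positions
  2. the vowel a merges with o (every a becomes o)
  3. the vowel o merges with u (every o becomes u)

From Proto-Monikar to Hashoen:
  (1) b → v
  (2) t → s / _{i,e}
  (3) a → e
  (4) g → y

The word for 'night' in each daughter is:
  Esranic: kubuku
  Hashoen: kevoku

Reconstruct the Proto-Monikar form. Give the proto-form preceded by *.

*kaboku

Position 3: Esranic has b, Hashoen has v. Esranic preserves b here (none of its changes turn any other segment into b), so the proto-segment is *b.
Position 2: Esranic has u, Hashoen has e. Taking the neighbouring segments as reconstructed: Esranic u could go back to *a or *o or *u; Hashoen e could go back to *a or *e — the one source consistent with every daughter is *a.
Verify the candidate proto-form against each daughter:
Esranic: *kaboku
  kaboku (rule 1 does not apply)
  kaboku → koboku   [vowel merger]
  koboku → kubuku   [vowel merger]
  giving Esranic kubuku.
Hashoen: *kaboku > kavoku > kevoku  (by unconditioned shift, vowel merger)
No other proto-form is consistent with every reflex, so the reconstruction is *kaboku.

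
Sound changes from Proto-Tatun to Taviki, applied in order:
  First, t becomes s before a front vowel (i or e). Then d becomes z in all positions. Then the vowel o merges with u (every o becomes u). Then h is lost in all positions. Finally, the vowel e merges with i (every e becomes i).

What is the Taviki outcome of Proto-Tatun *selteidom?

silsiizum

Taviki: start from *selteidom.
  rule 1 (palatalisation): selteidom → selseidom
  rule 2 (unconditioned shift): selseidom → selseizom
  rule 3 (vowel merger): selseizom → selseizum
  rule 4: no change — selseizum
  rule 5 (vowel merger): selseizum → silsiizum
  ⇒ Taviki silsiizum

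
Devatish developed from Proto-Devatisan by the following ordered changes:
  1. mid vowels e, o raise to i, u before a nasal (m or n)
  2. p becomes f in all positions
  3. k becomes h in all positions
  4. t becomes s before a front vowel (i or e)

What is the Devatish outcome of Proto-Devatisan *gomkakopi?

Devatish: start from *gomkakopi.
  rule 1 (pre-nasal raising): gomkakopi → gumkakopi
  rule 2 (unconditioned shift): gumkakopi → gumkakofi
  rule 3 (unconditioned shift): gumkakofi → gumhahofi
  rule 4: no change — gumhahofi
  ⇒ Devatish gumhahofi

gumhahofi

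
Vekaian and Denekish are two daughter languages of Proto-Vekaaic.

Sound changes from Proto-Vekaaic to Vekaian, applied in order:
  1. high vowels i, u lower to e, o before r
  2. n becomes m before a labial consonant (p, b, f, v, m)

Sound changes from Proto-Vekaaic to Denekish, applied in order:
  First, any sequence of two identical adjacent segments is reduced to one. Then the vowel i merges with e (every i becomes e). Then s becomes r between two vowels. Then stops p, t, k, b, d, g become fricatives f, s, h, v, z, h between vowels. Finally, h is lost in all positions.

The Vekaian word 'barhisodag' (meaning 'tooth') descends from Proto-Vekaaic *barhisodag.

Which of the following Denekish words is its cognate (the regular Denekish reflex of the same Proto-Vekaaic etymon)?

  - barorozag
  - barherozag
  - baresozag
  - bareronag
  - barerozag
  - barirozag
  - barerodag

barerozag

Denekish: *barhisodag
  barhisodag (rule 1 does not apply)
  barhisodag → barhesodag   [vowel merger]
  barhesodag → barherodag   [rhotacism]
  barherodag → barherozag   [intervocalic lenition]
  barherozag → barerozag   [h-loss]
  giving Denekish barerozag.
Only 'barerozag' matches the regular Denekish development of *barhisodag.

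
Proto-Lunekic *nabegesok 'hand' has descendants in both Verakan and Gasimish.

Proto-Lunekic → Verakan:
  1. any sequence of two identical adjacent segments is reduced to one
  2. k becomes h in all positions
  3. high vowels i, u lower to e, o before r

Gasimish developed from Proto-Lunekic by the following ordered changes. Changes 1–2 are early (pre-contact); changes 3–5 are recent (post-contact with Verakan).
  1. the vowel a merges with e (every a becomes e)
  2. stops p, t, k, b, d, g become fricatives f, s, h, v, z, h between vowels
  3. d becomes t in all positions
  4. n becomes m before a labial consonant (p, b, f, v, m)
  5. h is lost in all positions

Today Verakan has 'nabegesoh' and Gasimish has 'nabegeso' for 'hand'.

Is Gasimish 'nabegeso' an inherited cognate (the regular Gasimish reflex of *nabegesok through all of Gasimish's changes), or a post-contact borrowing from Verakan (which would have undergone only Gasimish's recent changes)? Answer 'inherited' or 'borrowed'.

borrowed

If inherited, *nabegesok would pass through all of Gasimish's changes:
Gasimish: *nabegesok
  nabegesok → nebegesok   [vowel merger]
  nebegesok → nevehesok   [intervocalic lenition]
  nevehesok (rule 3 does not apply)
  nevehesok (rule 4 does not apply)
  nevehesok → neveesok   [h-loss]
  giving Gasimish neveesok.
If borrowed from Verakan 'nabegesoh' after the early changes, it would undergo only the recent ones:
  rule 3 (unconditioned shift): no change (nabegesoh)
  rule 4 (nasal place assimilation): no change (nabegesoh)
  rule 5 (h-loss): nabegesoh → nabegeso
  ⇒ as a loan: nabegeso
Gasimish 'nabegeso' matches the loan outcome 'nabegeso', not the inherited 'neveesok' — it skipped the early Gasimish changes, so it was borrowed from Verakan.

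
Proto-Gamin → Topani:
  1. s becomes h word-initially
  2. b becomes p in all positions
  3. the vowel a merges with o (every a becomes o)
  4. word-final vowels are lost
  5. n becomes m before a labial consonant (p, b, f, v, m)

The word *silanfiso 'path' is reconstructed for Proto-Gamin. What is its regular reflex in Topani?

Topani: *silanfiso
  silanfiso → hilanfiso   [debuccalisation]
  hilanfiso (rule 2 does not apply)
  hilanfiso → hilonfiso   [vowel merger]
  hilonfiso → hilonfis   [apocope]
  hilonfis → hilomfis   [nasal place assimilation]
  giving Topani hilomfis.

hilomfis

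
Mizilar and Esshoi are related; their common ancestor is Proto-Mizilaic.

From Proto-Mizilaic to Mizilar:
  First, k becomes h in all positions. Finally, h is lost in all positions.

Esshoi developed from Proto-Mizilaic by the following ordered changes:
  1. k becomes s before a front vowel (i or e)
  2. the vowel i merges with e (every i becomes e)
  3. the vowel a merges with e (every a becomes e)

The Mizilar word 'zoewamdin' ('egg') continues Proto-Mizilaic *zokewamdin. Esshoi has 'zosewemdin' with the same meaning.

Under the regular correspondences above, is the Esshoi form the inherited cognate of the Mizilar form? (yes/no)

Derive the expected Esshoi reflex of *zokewamdin:
Esshoi: start from *zokewamdin.
  rule 1 (palatalisation): zokewamdin → zosewamdin
  rule 2 (vowel merger): zosewamdin → zosewamden
  rule 3 (vowel merger): zosewamden → zosewemden
  ⇒ Esshoi zosewemden
The regular Esshoi reflex would be 'zosewemden', but the attested form is 'zosewemdin'. The correspondence is irregular, so they are not cognates (the Esshoi form has a different source).

no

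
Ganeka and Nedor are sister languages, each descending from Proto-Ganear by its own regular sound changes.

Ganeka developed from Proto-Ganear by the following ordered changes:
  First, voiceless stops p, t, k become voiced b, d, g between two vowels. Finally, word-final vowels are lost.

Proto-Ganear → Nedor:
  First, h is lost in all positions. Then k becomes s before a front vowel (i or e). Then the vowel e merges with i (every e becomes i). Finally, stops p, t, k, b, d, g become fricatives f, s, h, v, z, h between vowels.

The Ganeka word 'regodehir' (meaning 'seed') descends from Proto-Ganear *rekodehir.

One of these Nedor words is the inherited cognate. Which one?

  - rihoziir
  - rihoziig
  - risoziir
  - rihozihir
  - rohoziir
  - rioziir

Nedor: start from *rekodehir.
  rule 1 (h-loss): rekodehir → rekodeir
  rule 2: no change — rekodeir
  rule 3 (vowel merger): rekodeir → rikodiir
  rule 4 (intervocalic lenition): rikodiir → rihoziir
  ⇒ Nedor rihoziir
Only 'rihoziir' matches the regular Nedor development of *rekodehir.

rihoziir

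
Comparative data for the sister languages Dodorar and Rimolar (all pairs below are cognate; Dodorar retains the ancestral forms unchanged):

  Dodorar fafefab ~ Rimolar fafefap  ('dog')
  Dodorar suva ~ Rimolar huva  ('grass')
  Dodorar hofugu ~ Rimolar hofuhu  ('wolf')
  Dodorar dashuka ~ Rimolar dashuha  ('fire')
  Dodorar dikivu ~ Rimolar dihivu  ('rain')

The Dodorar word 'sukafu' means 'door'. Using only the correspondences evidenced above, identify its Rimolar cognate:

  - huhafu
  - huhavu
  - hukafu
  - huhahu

suva ~ huva — Dodorar s corresponds to Rimolar h word-initially before a back vowel.
dashuka ~ dashuha — Dodorar k corresponds to Rimolar h between vowels (before a back vowel).
Applying these to Dodorar 'sukafu':
  sukafu → hukafu   (s→h word-initially before a back vowel)
  hukafu → huhafu   (k→h between vowels (before a back vowel))
So the Rimolar cognate is 'huhafu'.

huhafu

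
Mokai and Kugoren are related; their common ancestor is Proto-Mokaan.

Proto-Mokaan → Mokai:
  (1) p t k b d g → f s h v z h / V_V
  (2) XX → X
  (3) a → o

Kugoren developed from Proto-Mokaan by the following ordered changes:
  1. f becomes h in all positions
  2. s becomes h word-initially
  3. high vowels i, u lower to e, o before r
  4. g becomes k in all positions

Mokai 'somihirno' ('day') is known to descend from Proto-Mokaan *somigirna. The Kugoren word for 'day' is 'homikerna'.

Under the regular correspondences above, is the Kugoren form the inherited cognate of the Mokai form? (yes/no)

yes

Derive the expected Kugoren reflex of *somigirna:
Kugoren: *somigirna > homigirna > homigerna > homikerna  (by debuccalisation, pre-rhotic lowering, unconditioned shift)
Kugoren 'homikerna' matches the regular reflex exactly, so the pair is cognate.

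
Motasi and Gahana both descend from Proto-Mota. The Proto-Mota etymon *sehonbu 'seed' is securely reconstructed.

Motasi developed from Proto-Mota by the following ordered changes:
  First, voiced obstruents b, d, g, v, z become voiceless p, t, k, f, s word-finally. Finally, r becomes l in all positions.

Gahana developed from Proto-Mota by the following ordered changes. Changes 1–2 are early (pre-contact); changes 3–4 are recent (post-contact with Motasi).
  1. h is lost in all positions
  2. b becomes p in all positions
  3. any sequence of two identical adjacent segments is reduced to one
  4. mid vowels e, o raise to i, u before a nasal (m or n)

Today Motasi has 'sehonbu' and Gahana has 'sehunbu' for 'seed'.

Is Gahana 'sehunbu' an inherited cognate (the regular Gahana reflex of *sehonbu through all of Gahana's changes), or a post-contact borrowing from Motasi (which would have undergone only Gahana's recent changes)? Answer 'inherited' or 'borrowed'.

If inherited, *sehonbu would pass through all of Gahana's changes:
Gahana: start from *sehonbu.
  rule 1 (h-loss): sehonbu → seonbu
  rule 2 (unconditioned shift): seonbu → seonpu
  rule 3: no change — seonpu
  rule 4 (pre-nasal raising): seonpu → seunpu
  ⇒ Gahana seunpu
If borrowed from Motasi 'sehonbu' after the early changes, it would undergo only the recent ones:
  rule 3 (degemination): no change (sehonbu)
  rule 4 (pre-nasal raising): sehonbu → sehunbu
  ⇒ as a loan: sehunbu
Gahana 'sehunbu' matches the loan outcome 'sehunbu', not the inherited 'seunpu' — it skipped the early Gahana changes, so it was borrowed from Motasi.

borrowed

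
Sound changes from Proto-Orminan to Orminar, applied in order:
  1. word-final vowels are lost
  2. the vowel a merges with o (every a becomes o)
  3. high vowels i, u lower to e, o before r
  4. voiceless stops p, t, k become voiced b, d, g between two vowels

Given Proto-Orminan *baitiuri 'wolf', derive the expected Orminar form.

Orminar: *baitiuri
  baitiuri → baitiur   [apocope]
  baitiur → boitiur   [vowel merger]
  boitiur → boitior   [pre-rhotic lowering]
  boitior → boidior   [intervocalic voicing]
  giving Orminar boidior.

boidior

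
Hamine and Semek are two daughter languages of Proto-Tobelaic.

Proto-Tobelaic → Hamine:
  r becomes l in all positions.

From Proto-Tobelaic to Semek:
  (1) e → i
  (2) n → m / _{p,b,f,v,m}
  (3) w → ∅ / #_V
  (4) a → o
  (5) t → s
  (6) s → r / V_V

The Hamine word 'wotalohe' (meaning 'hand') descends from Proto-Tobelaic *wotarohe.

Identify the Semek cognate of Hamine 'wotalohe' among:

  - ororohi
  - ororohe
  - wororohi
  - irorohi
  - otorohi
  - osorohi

ororohi

Semek: *wotarohe
  wotarohe → wotarohi   [vowel merger]
  wotarohi (rule 2 does not apply)
  wotarohi → otarohi   [glide loss]
  otarohi → otorohi   [vowel merger]
  otorohi → osorohi   [unconditioned shift]
  osorohi → ororohi   [rhotacism]
  giving Semek ororohi.
Among the options, 'ororohi' alone shows every Semek change applied in order.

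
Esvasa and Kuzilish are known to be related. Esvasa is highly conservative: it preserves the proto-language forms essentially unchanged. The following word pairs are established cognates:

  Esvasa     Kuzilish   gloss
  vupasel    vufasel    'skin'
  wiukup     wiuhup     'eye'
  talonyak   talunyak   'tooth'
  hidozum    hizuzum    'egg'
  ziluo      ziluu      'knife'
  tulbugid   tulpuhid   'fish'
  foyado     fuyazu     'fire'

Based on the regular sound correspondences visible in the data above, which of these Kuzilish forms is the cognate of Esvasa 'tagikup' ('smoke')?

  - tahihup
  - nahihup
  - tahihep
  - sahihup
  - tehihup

tulbugid ~ tulpuhid — Esvasa g corresponds to Kuzilish h between vowels (before a front vowel).
wiukup ~ wiuhup — Esvasa k corresponds to Kuzilish h between vowels (before a back vowel).
Applying these to Esvasa 'tagikup':
  tagikup → tahikup   (g→h between vowels (before a front vowel))
  tahikup → tahihup   (k→h between vowels (before a back vowel))
So the Kuzilish cognate is 'tahihup'.

tahihup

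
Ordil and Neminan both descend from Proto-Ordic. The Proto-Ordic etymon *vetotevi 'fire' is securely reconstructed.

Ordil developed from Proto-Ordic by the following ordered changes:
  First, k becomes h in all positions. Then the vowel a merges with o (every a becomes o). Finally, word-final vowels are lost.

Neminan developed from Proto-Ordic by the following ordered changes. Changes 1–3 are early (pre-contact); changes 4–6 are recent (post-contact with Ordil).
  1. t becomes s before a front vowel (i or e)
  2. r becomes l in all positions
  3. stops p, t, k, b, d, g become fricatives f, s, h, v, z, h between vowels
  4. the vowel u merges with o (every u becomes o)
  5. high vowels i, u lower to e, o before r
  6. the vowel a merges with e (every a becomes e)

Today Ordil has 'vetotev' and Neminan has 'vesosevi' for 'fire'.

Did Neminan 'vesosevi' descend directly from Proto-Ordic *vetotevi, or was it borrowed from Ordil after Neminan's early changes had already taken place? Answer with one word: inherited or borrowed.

inherited

If inherited, *vetotevi would pass through all of Neminan's changes:
Neminan: start from *vetotevi.
  rule 1 (palatalisation): vetotevi → vetosevi
  rule 2: no change — vetosevi
  rule 3 (intervocalic lenition): vetosevi → vesosevi
  rule 4: no change — vesosevi
  rule 5: no change — vesosevi
  rule 6: no change — vesosevi
  ⇒ Neminan vesosevi
If borrowed from Ordil 'vetotev' after the early changes, it would undergo only the recent ones:
  rule 4 (vowel merger): no change (vetotev)
  rule 5 (pre-rhotic lowering): no change (vetotev)
  rule 6 (vowel merger): no change (vetotev)
  ⇒ as a loan: vetotev
Neminan 'vesosevi' matches the inherited outcome exactly, so it is an inherited cognate, not a loan.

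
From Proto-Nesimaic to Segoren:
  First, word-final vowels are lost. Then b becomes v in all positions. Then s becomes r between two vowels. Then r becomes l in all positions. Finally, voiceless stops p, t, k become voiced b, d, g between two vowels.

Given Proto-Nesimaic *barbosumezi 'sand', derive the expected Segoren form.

Segoren: *barbosumezi
  barbosumezi → barbosumez   [apocope]
  barbosumez → varvosumez   [unconditioned shift]
  varvosumez → varvorumez   [rhotacism]
  varvorumez → valvolumez   [unconditioned shift]
  valvolumez (rule 5 does not apply)
  giving Segoren valvolumez.

valvolumez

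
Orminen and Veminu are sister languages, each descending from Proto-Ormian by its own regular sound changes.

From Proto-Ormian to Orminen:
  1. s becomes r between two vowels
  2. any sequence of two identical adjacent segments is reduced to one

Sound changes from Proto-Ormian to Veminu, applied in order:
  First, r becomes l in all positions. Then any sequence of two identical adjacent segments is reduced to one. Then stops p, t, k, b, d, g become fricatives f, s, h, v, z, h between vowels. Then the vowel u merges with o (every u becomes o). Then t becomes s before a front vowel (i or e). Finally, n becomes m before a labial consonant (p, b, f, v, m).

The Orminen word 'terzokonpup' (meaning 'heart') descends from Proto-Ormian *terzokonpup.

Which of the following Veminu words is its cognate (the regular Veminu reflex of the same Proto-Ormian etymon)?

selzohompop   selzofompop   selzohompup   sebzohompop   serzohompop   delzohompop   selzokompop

Veminu: start from *terzokonpup.
  rule 1 (unconditioned shift): terzokonpup → telzokonpup
  rule 2: no change — telzokonpup
  rule 3 (intervocalic lenition): telzokonpup → telzohonpup
  rule 4 (vowel merger): telzohonpup → telzohonpop
  rule 5 (palatalisation): telzohonpop → selzohonpop
  rule 6 (nasal place assimilation): selzohonpop → selzohompop
  ⇒ Veminu selzohompop

selzohompop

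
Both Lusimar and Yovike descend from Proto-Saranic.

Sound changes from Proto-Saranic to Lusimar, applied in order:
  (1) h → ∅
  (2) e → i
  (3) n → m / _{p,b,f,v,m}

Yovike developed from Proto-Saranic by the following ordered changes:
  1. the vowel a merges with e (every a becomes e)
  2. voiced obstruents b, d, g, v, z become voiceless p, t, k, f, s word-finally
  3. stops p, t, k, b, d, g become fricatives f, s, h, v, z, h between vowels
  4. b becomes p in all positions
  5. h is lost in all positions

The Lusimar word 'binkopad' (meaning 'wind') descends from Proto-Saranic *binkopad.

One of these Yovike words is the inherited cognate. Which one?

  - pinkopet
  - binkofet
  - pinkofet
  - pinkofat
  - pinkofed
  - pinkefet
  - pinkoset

pinkofet

Yovike: start from *binkopad.
  rule 1 (vowel merger): binkopad → binkoped
  rule 2 (final devoicing): binkoped → binkopet
  rule 3 (intervocalic lenition): binkopet → binkofet
  rule 4 (unconditioned shift): binkofet → pinkofet
  rule 5: no change — pinkofet
  ⇒ Yovike pinkofet
Among the options, 'pinkofet' alone shows every Yovike change applied in order.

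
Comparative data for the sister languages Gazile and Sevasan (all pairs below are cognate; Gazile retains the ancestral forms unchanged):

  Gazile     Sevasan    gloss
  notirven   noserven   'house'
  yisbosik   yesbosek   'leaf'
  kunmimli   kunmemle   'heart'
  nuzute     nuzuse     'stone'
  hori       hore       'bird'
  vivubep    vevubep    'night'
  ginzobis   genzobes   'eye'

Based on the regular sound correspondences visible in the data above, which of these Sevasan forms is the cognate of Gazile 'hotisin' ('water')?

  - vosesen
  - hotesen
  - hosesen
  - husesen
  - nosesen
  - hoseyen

notirven ~ noserven — Gazile t corresponds to Sevasan s between vowels (before a front vowel).
yisbosik ~ yesbosek, ginzobis ~ genzobes — Gazile i corresponds to Sevasan e after a consonant, before a consonant other than r, m, n, p, b, f, v.
ginzobis ~ genzobes — Gazile i corresponds to Sevasan e after a consonant, before a nasal.
Applying these to Gazile 'hotisin':
  hotisin → hosisin   (t→s between vowels (before a front vowel))
  hosisin → hosesin   (i→e after a consonant, before a consonant other than r, m, n, p, b, f, v)
  hosesin → hosesen   (i→e after a consonant, before a nasal)
So the Sevasan cognate is 'hosesen'.

hosesen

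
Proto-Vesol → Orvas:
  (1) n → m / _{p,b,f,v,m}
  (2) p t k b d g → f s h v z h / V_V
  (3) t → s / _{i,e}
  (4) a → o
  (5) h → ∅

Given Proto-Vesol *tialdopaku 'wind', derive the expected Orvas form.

Orvas: *tialdopaku > tialdofahu > sialdofahu > sioldofohu > sioldofou  (by intervocalic lenition, palatalisation, vowel merger, h-loss)

sioldofou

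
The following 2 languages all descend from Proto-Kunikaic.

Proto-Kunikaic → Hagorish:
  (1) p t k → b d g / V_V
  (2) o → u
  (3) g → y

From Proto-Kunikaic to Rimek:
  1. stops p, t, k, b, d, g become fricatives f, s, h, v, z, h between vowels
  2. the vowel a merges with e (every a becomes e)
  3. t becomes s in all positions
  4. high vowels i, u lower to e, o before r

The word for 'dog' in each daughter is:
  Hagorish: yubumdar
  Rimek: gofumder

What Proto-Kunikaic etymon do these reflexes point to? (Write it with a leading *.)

Position 3: Hagorish has b, Rimek has f. Taking the neighbouring segments as reconstructed: Hagorish b could go back to *p or *b; Rimek f could go back to *p or *f — the one source consistent with every daughter is *p.
Position 2: Hagorish has u, Rimek has o. Taking the neighbouring segments as reconstructed: Hagorish u could go back to *o or *u; Rimek o can only go back to *o — the one source consistent with every daughter is *o.
Position 7: Hagorish has a, Rimek has e. Hagorish preserves a here (none of its changes turn any other segment into a), so the proto-segment is *a.
This points to *gopumdar. Verify forward in each daughter:
Hagorish: *gopumdar > gobumdar > gubumdar > yubumdar  (by intervocalic voicing, vowel merger, unconditioned shift)
Rimek: start from *gopumdar.
  rule 1 (intervocalic lenition): gopumdar → gofumdar
  rule 2 (vowel merger): gofumdar → gofumder
  rule 3: no change — gofumder
  rule 4: no change — gofumder
  ⇒ Rimek gofumder
No other proto-form is consistent with every reflex, so the reconstruction is *gopumdar.

*gopumdar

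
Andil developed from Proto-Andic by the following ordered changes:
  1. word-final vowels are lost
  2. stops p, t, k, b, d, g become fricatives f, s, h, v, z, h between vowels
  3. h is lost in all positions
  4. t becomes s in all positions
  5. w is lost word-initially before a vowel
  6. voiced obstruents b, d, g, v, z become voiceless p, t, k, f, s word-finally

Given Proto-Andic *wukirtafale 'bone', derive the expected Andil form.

Andil: *wukirtafale > wukirtafal > wuhirtafal > wuirtafal > wuirsafal > uirsafal  (by apocope, intervocalic lenition, h-loss, unconditioned shift, glide loss)

uirsafal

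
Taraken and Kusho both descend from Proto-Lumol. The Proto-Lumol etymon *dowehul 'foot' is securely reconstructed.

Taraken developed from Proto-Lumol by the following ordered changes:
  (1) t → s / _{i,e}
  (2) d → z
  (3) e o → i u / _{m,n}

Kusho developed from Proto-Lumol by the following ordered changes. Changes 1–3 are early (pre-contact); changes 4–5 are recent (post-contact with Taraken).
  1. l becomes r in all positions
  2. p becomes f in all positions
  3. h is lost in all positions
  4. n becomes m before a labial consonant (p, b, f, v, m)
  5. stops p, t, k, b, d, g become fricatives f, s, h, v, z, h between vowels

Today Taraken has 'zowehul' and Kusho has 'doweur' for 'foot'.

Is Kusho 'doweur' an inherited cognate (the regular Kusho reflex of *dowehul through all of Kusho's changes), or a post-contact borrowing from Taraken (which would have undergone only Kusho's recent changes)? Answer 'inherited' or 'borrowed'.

If inherited, *dowehul would pass through all of Kusho's changes:
Kusho: *dowehul > dowehur > doweur  (by unconditioned shift, h-loss)
If borrowed from Taraken 'zowehul' after the early changes, it would undergo only the recent ones:
  rule 4 (nasal place assimilation): no change (zowehul)
  rule 5 (intervocalic lenition): no change (zowehul)
  ⇒ as a loan: zowehul
Kusho 'doweur' matches the inherited outcome exactly, so it is an inherited cognate, not a loan.

inherited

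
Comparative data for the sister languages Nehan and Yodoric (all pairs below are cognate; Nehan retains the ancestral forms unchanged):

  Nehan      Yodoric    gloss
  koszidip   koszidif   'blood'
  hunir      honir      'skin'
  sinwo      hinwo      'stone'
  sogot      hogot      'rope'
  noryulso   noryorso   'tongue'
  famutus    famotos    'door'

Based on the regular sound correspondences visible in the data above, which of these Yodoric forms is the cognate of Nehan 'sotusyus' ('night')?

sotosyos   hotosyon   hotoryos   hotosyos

hotosyos

sogot ~ hogot — Nehan s corresponds to Yodoric h word-initially before a back vowel.
noryulso ~ noryorso, famutus ~ famotos — Nehan u corresponds to Yodoric o after a consonant, before a consonant other than r, m, n, p, b, f, v.
Applying these to Nehan 'sotusyus':
  sotusyus → hotusyus   (s→h word-initially before a back vowel)
  hotusyus → hotosyus   (u→o after a consonant, before a consonant other than r, m, n, p, b, f, v)
  hotosyus → hotosyos   (u→o after a consonant, before a consonant other than r, m, n, p, b, f, v)
So the Yodoric cognate is 'hotosyos'.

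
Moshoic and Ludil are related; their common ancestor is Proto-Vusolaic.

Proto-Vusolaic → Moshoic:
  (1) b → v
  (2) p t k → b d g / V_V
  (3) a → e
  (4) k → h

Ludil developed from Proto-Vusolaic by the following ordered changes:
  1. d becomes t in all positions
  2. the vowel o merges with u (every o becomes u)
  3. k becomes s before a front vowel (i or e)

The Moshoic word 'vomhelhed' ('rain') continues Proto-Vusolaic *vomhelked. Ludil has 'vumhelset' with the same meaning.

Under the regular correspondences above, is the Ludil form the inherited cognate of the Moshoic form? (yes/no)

Derive the expected Ludil reflex of *vomhelked:
Ludil: start from *vomhelked.
  rule 1 (unconditioned shift): vomhelked → vomhelket
  rule 2 (vowel merger): vomhelket → vumhelket
  rule 3 (palatalisation): vumhelket → vumhelset
  ⇒ Ludil vumhelset
Ludil 'vumhelset' matches the regular reflex exactly, so the pair is cognate.

yes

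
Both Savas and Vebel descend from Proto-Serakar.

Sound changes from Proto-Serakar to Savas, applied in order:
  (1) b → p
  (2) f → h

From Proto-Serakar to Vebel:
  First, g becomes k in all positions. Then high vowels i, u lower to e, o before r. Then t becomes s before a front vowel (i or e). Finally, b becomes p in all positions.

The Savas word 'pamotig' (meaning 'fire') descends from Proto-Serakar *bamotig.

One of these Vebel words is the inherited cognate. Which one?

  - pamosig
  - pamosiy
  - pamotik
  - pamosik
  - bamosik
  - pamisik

pamosik

Vebel: *bamotig > bamotik > bamosik > pamosik  (by unconditioned shift, palatalisation, unconditioned shift)
The other candidates each miss or misapply at least one Vebel change.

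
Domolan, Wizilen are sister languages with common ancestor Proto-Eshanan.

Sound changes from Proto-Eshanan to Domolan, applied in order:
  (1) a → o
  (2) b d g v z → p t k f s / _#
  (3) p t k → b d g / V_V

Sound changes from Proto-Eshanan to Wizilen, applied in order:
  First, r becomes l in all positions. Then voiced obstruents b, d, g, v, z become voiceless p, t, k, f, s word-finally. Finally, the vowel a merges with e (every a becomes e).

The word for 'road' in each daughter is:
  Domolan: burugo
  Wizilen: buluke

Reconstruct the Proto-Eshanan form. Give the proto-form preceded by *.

*buruka

Position 3: Domolan has r, Wizilen has l. Domolan preserves r here (none of its changes turn any other segment into r), so the proto-segment is *r.
Position 5: Domolan has g, Wizilen has k. Taking the neighbouring segments as reconstructed: Domolan g could go back to *k or *g; Wizilen k can only go back to *k — the one source consistent with every daughter is *k.
Verify the candidate proto-form against each daughter:
Domolan: *buruka
  buruka → buruko   [vowel merger]
  buruko (rule 2 does not apply)
  buruko → burugo   [intervocalic voicing]
  giving Domolan burugo.
Wizilen: start from *buruka.
  rule 1 (unconditioned shift): buruka → buluka
  rule 2: no change — buluka
  rule 3 (vowel merger): buluka → buluke
  ⇒ Wizilen buluke
*buruka is the unique common source.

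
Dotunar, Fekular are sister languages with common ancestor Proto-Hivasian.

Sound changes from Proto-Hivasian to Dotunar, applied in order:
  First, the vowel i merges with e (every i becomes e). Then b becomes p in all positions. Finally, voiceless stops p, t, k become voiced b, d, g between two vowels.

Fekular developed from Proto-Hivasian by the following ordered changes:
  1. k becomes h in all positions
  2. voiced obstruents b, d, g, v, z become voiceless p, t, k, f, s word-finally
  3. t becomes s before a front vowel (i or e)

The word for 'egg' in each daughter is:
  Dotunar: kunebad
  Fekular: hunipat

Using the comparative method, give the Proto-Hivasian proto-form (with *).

Position 7: Dotunar has d, Fekular has t. Taking the neighbouring segments as reconstructed: Dotunar d can only go back to *d; Fekular t could go back to *t or *d — the one source consistent with every daughter is *d.
Position 5: Dotunar has b, Fekular has p. Taking the neighbouring segments as reconstructed: Dotunar b could go back to *p or *b; Fekular p can only go back to *p — the one source consistent with every daughter is *p.
Position 1: Dotunar has k, Fekular has h. Dotunar preserves k here (none of its changes turn any other segment into k), so the proto-segment is *k.
Verify the candidate proto-form against each daughter:
Dotunar: *kunipad > kunepad > kunebad  (by vowel merger, intervocalic voicing)
Fekular: start from *kunipad.
  rule 1 (unconditioned shift): kunipad → hunipad
  rule 2 (final devoicing): hunipad → hunipat
  rule 3: no change — hunipat
  ⇒ Fekular hunipat
No other proto-form is consistent with every reflex, so the reconstruction is *kunipad.

*kunipad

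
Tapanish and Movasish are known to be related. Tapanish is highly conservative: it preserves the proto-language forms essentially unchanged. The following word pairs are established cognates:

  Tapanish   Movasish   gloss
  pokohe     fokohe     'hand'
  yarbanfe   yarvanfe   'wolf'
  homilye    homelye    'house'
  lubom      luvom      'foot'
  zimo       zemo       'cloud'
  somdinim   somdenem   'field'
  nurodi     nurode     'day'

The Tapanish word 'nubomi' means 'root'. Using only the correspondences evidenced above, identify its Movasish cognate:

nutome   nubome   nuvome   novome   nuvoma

nuvome

lubom ~ luvom — Tapanish b corresponds to Movasish v between vowels (before a back vowel).
nurodi ~ nurode — Tapanish i corresponds to Movasish e word-finally.
Applying these to Tapanish 'nubomi':
  nubomi → nuvomi   (b→v between vowels (before a back vowel))
  nuvomi → nuvome   (i→e word-finally)
So the Movasish cognate is 'nuvome'.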